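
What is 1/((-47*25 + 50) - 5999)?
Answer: -1/7124 ≈ -0.00014037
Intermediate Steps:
1/((-47*25 + 50) - 5999) = 1/((-1175 + 50) - 5999) = 1/(-1125 - 5999) = 1/(-7124) = -1/7124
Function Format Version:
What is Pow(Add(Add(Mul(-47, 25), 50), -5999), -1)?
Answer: Rational(-1, 7124) ≈ -0.00014037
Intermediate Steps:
Pow(Add(Add(Mul(-47, 25), 50), -5999), -1) = Pow(Add(Add(-1175, 50), -5999), -1) = Pow(Add(-1125, -5999), -1) = Pow(-7124, -1) = Rational(-1, 7124)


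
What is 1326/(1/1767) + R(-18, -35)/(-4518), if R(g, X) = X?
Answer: 10585863791/4518 ≈ 2.3430e+6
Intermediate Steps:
1326/(1/1767) + R(-18, -35)/(-4518) = 1326/(1/1767) - 35/(-4518) = 1326/(1/1767) - 35*(-1/4518) = 1326*1767 + 35/4518 = 2343042 + 35/4518 = 10585863791/4518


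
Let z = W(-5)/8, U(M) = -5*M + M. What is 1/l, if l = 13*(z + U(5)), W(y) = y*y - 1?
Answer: -1/221 ≈ -0.0045249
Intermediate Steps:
W(y) = -1 + y**2 (W(y) = y**2 - 1 = -1 + y**2)
U(M) = -4*M
z = 3 (z = (-1 + (-5)**2)/8 = (-1 + 25)*(1/8) = 24*(1/8) = 3)
l = -221 (l = 13*(3 - 4*5) = 13*(3 - 20) = 13*(-17) = -221)
1/l = 1/(-221) = -1/221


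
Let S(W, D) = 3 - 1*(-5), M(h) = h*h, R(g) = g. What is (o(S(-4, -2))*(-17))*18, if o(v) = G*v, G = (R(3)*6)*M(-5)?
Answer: -1101600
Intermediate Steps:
M(h) = h²
S(W, D) = 8 (S(W, D) = 3 + 5 = 8)
G = 450 (G = (3*6)*(-5)² = 18*25 = 450)
o(v) = 450*v
(o(S(-4, -2))*(-17))*18 = ((450*8)*(-17))*18 = (3600*(-17))*18 = -61200*18 = -1101600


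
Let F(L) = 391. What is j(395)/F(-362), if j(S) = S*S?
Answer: 156025/391 ≈ 399.04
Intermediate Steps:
j(S) = S²
j(395)/F(-362) = 395²/391 = 156025*(1/391) = 156025/391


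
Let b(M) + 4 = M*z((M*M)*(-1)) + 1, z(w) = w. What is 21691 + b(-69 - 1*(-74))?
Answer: 21563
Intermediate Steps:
b(M) = -3 - M³ (b(M) = -4 + (M*((M*M)*(-1)) + 1) = -4 + (M*(M²*(-1)) + 1) = -4 + (M*(-M²) + 1) = -4 + (-M³ + 1) = -4 + (1 - M³) = -3 - M³)
21691 + b(-69 - 1*(-74)) = 21691 + (-3 - (-69 - 1*(-74))³) = 21691 + (-3 - (-69 + 74)³) = 21691 + (-3 - 1*5³) = 21691 + (-3 - 1*125) = 21691 + (-3 - 125) = 21691 - 128 = 21563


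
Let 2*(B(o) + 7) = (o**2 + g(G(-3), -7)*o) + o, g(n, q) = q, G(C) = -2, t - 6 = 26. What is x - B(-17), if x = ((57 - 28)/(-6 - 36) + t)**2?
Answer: 1396711/1764 ≈ 791.79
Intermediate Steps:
t = 32 (t = 6 + 26 = 32)
x = 1729225/1764 (x = ((57 - 28)/(-6 - 36) + 32)**2 = (29/(-42) + 32)**2 = (29*(-1/42) + 32)**2 = (-29/42 + 32)**2 = (1315/42)**2 = 1729225/1764 ≈ 980.29)
B(o) = -7 + o**2/2 - 3*o (B(o) = -7 + ((o**2 - 7*o) + o)/2 = -7 + (o**2 - 6*o)/2 = -7 + (o**2/2 - 3*o) = -7 + o**2/2 - 3*o)
x - B(-17) = 1729225/1764 - (-7 + (1/2)*(-17)**2 - 3*(-17)) = 1729225/1764 - (-7 + (1/2)*289 + 51) = 1729225/1764 - (-7 + 289/2 + 51) = 1729225/1764 - 1*377/2 = 1729225/1764 - 377/2 = 1396711/1764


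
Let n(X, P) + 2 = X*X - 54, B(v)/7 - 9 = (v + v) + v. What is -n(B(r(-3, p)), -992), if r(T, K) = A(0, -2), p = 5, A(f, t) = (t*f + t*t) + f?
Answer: -21553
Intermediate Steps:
A(f, t) = f + t² + f*t (A(f, t) = (f*t + t²) + f = (t² + f*t) + f = f + t² + f*t)
r(T, K) = 4 (r(T, K) = 0 + (-2)² + 0*(-2) = 0 + 4 + 0 = 4)
B(v) = 63 + 21*v (B(v) = 63 + 7*((v + v) + v) = 63 + 7*(2*v + v) = 63 + 7*(3*v) = 63 + 21*v)
n(X, P) = -56 + X² (n(X, P) = -2 + (X*X - 54) = -2 + (X² - 54) = -2 + (-54 + X²) = -56 + X²)
-n(B(r(-3, p)), -992) = -(-56 + (63 + 21*4)²) = -(-56 + (63 + 84)²) = -(-56 + 147²) = -(-56 + 21609) = -1*21553 = -21553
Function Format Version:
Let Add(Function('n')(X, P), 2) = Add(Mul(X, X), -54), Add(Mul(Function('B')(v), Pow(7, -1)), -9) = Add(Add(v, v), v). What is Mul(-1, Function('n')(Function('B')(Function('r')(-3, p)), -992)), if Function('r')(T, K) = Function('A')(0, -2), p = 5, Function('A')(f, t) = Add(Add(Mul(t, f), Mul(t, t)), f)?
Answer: -21553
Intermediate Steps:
Function('A')(f, t) = Add(f, Pow(t, 2), Mul(f, t)) (Function('A')(f, t) = Add(Add(Mul(f, t), Pow(t, 2)), f) = Add(Add(Pow(t, 2), Mul(f, t)), f) = Add(f, Pow(t, 2), Mul(f, t)))
Function('r')(T, K) = 4 (Function('r')(T, K) = Add(0, Pow(-2, 2), Mul(0, -2)) = Add(0, 4, 0) = 4)
Function('B')(v) = Add(63, Mul(21, v)) (Function('B')(v) = Add(63, Mul(7, Add(Add(v, v), v))) = Add(63, Mul(7, Add(Mul(2, v), v))) = Add(63, Mul(7, Mul(3, v))) = Add(63, Mul(21, v)))
Function('n')(X, P) = Add(-56, Pow(X, 2)) (Function('n')(X, P) = Add(-2, Add(Mul(X, X), -54)) = Add(-2, Add(Pow(X, 2), -54)) = Add(-2, Add(-54, Pow(X, 2))) = Add(-56, Pow(X, 2)))
Mul(-1, Function('n')(Function('B')(Function('r')(-3, p)), -992)) = Mul(-1, Add(-56, Pow(Add(63, Mul(21, 4)), 2))) = Mul(-1, Add(-56, Pow(Add(63, 84), 2))) = Mul(-1, Add(-56, Pow(147, 2))) = Mul(-1, Add(-56, 21609)) = Mul(-1, 21553) = -21553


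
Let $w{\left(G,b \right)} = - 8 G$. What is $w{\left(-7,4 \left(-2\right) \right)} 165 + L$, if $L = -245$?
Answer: $8995$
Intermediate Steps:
$w{\left(-7,4 \left(-2\right) \right)} 165 + L = \left(-8\right) \left(-7\right) 165 - 245 = 56 \cdot 165 - 245 = 9240 - 245 = 8995$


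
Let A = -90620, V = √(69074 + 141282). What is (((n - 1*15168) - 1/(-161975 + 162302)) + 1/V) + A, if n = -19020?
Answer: -40812217/327 + √52589/105178 ≈ -1.2481e+5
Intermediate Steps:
V = 2*√52589 (V = √210356 = 2*√52589 ≈ 458.65)
(((n - 1*15168) - 1/(-161975 + 162302)) + 1/V) + A = (((-19020 - 1*15168) - 1/(-161975 + 162302)) + 1/(2*√52589)) - 90620 = (((-19020 - 15168) - 1/327) + √52589/105178) - 90620 = ((-34188 - 1*1/327) + √52589/105178) - 90620 = ((-34188 - 1/327) + √52589/105178) - 90620 = (-11179477/327 + √52589/105178) - 90620 = -40812217/327 + √52589/105178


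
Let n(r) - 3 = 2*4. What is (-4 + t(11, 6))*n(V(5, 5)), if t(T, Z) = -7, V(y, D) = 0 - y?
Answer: -121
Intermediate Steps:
V(y, D) = -y
n(r) = 11 (n(r) = 3 + 2*4 = 3 + 8 = 11)
(-4 + t(11, 6))*n(V(5, 5)) = (-4 - 7)*11 = -11*11 = -121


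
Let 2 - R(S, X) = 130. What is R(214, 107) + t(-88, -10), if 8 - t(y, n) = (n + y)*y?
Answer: -8744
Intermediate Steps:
R(S, X) = -128 (R(S, X) = 2 - 1*130 = 2 - 130 = -128)
t(y, n) = 8 - y*(n + y) (t(y, n) = 8 - (n + y)*y = 8 - y*(n + y))
R(214, 107) + t(-88, -10) = -128 + (8 - 1*(-88)² - 1*(-10)*(-88)) = -128 + (8 - 1*7744 - 880) = -128 + (8 - 7744 - 880) = -128 - 8616 = -8744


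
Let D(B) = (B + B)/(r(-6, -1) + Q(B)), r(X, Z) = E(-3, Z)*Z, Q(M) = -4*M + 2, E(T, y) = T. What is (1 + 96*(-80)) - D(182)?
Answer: -5551553/723 ≈ -7678.5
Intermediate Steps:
Q(M) = 2 - 4*M
r(X, Z) = -3*Z
D(B) = 2*B/(5 - 4*B) (D(B) = (B + B)/(-3*(-1) + (2 - 4*B)) = (2*B)/(3 + (2 - 4*B)) = (2*B)/(5 - 4*B) = 2*B/(5 - 4*B))
(1 + 96*(-80)) - D(182) = (1 + 96*(-80)) - (-2)*182/(-5 + 4*182) = (1 - 7680) - (-2)*182/(-5 + 728) = -7679 - (-2)*182/723 = -7679 - 1*(-364/723) = -7679 + 364/723 = -5551553/723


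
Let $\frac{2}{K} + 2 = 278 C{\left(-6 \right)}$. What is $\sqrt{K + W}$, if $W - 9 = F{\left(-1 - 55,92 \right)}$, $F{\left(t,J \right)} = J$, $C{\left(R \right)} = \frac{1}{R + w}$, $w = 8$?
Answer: $\frac{\sqrt{1895943}}{137} \approx 10.051$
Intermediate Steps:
$C{\left(R \right)} = \frac{1}{8 + R}$ ($C{\left(R \right)} = \frac{1}{R + 8} = \frac{1}{8 + R}$)
$K = \frac{2}{137}$ ($K = \frac{2}{-2 + \frac{278}{8 - 6}} = \frac{2}{-2 + \frac{278}{2}} = \frac{2}{-2 + 278 \cdot \frac{1}{2}} = \frac{2}{-2 + 139} = \frac{2}{137} \approx 0.014599$)
$W = 101$ ($W = 9 + 92 = 101$)
$\sqrt{K + W} = \sqrt{\frac{2}{137} + 101} = \sqrt{\frac{13839}{137}} = \frac{\sqrt{1895943}}{137}$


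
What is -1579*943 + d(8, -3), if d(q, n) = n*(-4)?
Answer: -1488985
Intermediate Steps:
d(q, n) = -4*n
-1579*943 + d(8, -3) = -1579*943 - 4*(-3) = -1488997 + 12 = -1488985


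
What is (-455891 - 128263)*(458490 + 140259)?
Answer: -349761623346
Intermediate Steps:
(-455891 - 128263)*(458490 + 140259) = -584154*598749 = -349761623346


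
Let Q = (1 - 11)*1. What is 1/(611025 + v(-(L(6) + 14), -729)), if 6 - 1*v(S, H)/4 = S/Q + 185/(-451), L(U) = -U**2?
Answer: 2255/1377939039 ≈ 1.6365e-6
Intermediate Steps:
Q = -10 (Q = -10*1 = -10)
v(S, H) = 11564/451 + 2*S/5 (v(S, H) = 24 - 4*(S/(-10) + 185/(-451)) = 24 - 4*(S*(-1/10) + 185*(-1/451)) = 24 - 4*(-S/10 - 185/451) = 24 - 4*(-185/451 - S/10) = 24 + (740/451 + 2*S/5) = 11564/451 + 2*S/5)
1/(611025 + v(-(L(6) + 14), -729)) = 1/(611025 + (11564/451 + 2*(-(-1*6**2 + 14))/5)) = 1/(611025 + (11564/451 + 2*(-(-1*36 + 14))/5)) = 1/(611025 + (11564/451 + 2*(-(-36 + 14))/5)) = 1/(611025 + (11564/451 + 2*(-1*(-22))/5)) = 1/(611025 + (11564/451 + (2/5)*22)) = 1/(611025 + (11564/451 + 44/5)) = 1/(611025 + 77664/2255) = 1/(1377939039/2255) = 2255/1377939039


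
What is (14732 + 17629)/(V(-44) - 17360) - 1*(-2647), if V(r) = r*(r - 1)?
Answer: 40678499/15380 ≈ 2644.9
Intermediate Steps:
V(r) = r*(-1 + r)
(14732 + 17629)/(V(-44) - 17360) - 1*(-2647) = (14732 + 17629)/(-44*(-1 - 44) - 17360) - 1*(-2647) = 32361/(-44*(-45) - 17360) + 2647 = 32361/(1980 - 17360) + 2647 = 32361/(-15380) + 2647 = 32361*(-1/15380) + 2647 = -32361/15380 + 2647 = 40678499/15380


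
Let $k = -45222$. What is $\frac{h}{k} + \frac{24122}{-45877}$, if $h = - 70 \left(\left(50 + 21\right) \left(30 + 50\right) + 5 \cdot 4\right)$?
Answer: $\frac{2869012986}{345774949} \approx 8.2973$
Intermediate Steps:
$h = -399000$ ($h = - 70 \left(71 \cdot 80 + 20\right) = - 70 \left(5680 + 20\right) = \left(-70\right) 5700 = -399000$)
$\frac{h}{k} + \frac{24122}{-45877} = - \frac{399000}{-45222} + \frac{24122}{-45877} = \left(-399000\right) \left(- \frac{1}{45222}\right) + 24122 \left(- \frac{1}{45877}\right) = \frac{66500}{7537} - \frac{24122}{45877} = \frac{2869012986}{345774949}$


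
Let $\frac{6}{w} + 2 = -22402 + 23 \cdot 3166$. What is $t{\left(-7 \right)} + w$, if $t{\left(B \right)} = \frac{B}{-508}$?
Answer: $\frac{177973}{12805156} \approx 0.013899$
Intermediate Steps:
$t{\left(B \right)} = - \frac{B}{508}$ ($t{\left(B \right)} = B \left(- \frac{1}{508}\right) = - \frac{B}{508}$)
$w = \frac{3}{25207}$ ($w = \frac{6}{-2 + \left(-22402 + 23 \cdot 3166\right)} = \frac{6}{-2 + \left(-22402 + 72818\right)} = \frac{6}{-2 + 50416} = \frac{6}{50414} = 6 \cdot \frac{1}{50414} = \frac{3}{25207} \approx 0.00011901$)
$t{\left(-7 \right)} + w = \left(- \frac{1}{508}\right) \left(-7\right) + \frac{3}{25207} = \frac{7}{508} + \frac{3}{25207} = \frac{177973}{12805156}$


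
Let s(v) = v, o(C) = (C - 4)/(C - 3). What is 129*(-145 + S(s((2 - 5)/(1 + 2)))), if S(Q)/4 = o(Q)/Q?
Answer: -19350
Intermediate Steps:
o(C) = (-4 + C)/(-3 + C)
S(Q) = 4*(-4 + Q)/(Q*(-3 + Q)) (S(Q) = 4*(((-4 + Q)/(-3 + Q))/Q) = 4*((-4 + Q)/(Q*(-3 + Q))) = 4*(-4 + Q)/(Q*(-3 + Q)))
129*(-145 + S(s((2 - 5)/(1 + 2)))) = 129*(-145 + 4*(-4 + (2 - 5)/(1 + 2))/((((2 - 5)/(1 + 2)))*(-3 + (2 - 5)/(1 + 2)))) = 129*(-145 + 4*(-4 - 3/3)/(((-3/3))*(-3 - 3/3))) = 129*(-145 + 4*(-4 - 3*1/3)/(((-3*1/3))*(-3 - 3*1/3))) = 129*(-145 + 4*(-4 - 1)/(-1*(-3 - 1))) = 129*(-145 + 4*(-1)*(-5)/(-4)) = 129*(-145 + 4*(-1)*(-1/4)*(-5)) = 129*(-145 - 5) = 129*(-150) = -19350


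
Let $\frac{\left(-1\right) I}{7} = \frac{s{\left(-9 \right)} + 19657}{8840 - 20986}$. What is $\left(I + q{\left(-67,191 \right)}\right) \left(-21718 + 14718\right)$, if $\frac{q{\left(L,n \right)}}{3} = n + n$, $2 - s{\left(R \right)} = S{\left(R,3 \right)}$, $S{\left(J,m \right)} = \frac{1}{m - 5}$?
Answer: $- \frac{49199263750}{6073} \approx -8.1013 \cdot 10^{6}$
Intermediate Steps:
$S{\left(J,m \right)} = \frac{1}{-5 + m}$
$s{\left(R \right)} = \frac{5}{2}$ ($s{\left(R \right)} = 2 - \frac{1}{-5 + 3} = 2 - \frac{1}{-2} = 2 - - \frac{1}{2} = 2 + \frac{1}{2} = \frac{5}{2}$)
$q{\left(L,n \right)} = 6 n$ ($q{\left(L,n \right)} = 3 \left(n + n\right) = 3 \cdot 2 n = 6 n$)
$I = \frac{275233}{24292}$ ($I = - 7 \frac{\frac{5}{2} + 19657}{8840 - 20986} = - 7 \frac{39319}{2 \left(-12146\right)} = - 7 \cdot \frac{39319}{2} \left(- \frac{1}{12146}\right) = \left(-7\right) \left(- \frac{39319}{24292}\right) = \frac{275233}{24292} \approx 11.33$)
$\left(I + q{\left(-67,191 \right)}\right) \left(-21718 + 14718\right) = \left(\frac{275233}{24292} + 6 \cdot 191\right) \left(-21718 + 14718\right) = \left(\frac{275233}{24292} + 1146\right) \left(-7000\right) = \frac{28113865}{24292} \left(-7000\right) = - \frac{49199263750}{6073}$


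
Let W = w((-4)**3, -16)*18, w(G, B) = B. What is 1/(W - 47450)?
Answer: -1/47738 ≈ -2.0948e-5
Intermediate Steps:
W = -288 (W = -16*18 = -288)
1/(W - 47450) = 1/(-288 - 47450) = 1/(-47738) = -1/47738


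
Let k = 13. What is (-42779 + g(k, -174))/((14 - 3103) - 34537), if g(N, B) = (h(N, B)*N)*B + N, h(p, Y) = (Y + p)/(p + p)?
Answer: 28759/37626 ≈ 0.76434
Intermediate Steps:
h(p, Y) = (Y + p)/(2*p) (h(p, Y) = (Y + p)/((2*p)) = (Y + p)*(1/(2*p)) = (Y + p)/(2*p))
g(N, B) = N + B*(B/2 + N/2) (g(N, B) = (((B + N)/(2*N))*N)*B + N = (B/2 + N/2)*B + N = B*(B/2 + N/2) + N = N + B*(B/2 + N/2))
(-42779 + g(k, -174))/((14 - 3103) - 34537) = (-42779 + (13 + (½)*(-174)*(-174 + 13)))/((14 - 3103) - 34537) = (-42779 + (13 + (½)*(-174)*(-161)))/(-3089 - 34537) = (-42779 + (13 + 14007))/(-37626) = (-42779 + 14020)*(-1/37626) = -28759*(-1/37626) = 28759/37626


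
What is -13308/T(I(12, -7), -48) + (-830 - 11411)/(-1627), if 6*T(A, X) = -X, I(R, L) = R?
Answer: -5388547/3254 ≈ -1656.0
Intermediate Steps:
T(A, X) = -X/6 (T(A, X) = (-X)/6 = -X/6)
-13308/T(I(12, -7), -48) + (-830 - 11411)/(-1627) = -13308/((-⅙*(-48))) + (-830 - 11411)/(-1627) = -13308/8 - 12241*(-1/1627) = -13308*⅛ + 12241/1627 = -3327/2 + 12241/1627 = -5388547/3254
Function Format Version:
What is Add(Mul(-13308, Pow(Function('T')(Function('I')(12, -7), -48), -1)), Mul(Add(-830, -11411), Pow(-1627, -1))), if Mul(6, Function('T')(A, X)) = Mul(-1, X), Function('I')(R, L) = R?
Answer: Rational(-5388547, 3254) ≈ -1656.0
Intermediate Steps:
Function('T')(A, X) = Mul(Rational(-1, 6), X) (Function('T')(A, X) = Mul(Rational(1, 6), Mul(-1, X)) = Mul(Rational(-1, 6), X))
Add(Mul(-13308, Pow(Function('T')(Function('I')(12, -7), -48), -1)), Mul(Add(-830, -11411), Pow(-1627, -1))) = Add(Mul(-13308, Pow(Mul(Rational(-1, 6), -48), -1)), Mul(Add(-830, -11411), Pow(-1627, -1))) = Add(Mul(-13308, Pow(8, -1)), Mul(-12241, Rational(-1, 1627))) = Add(Mul(-13308, Rational(1, 8)), Rational(12241, 1627)) = Add(Rational(-3327, 2), Rational(12241, 1627)) = Rational(-5388547, 3254)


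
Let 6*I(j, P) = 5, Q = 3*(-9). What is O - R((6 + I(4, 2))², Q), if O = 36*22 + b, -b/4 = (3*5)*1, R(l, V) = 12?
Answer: 720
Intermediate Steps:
Q = -27
I(j, P) = ⅚ (I(j, P) = (⅙)*5 = ⅚)
b = -60 (b = -4*3*5 = -60 ≈ -60.000)
O = 732 (O = 36*22 - 60 = 792 - 60 = 732)
O - R((6 + I(4, 2))², Q) = 732 - 1*12 = 732 - 12 = 720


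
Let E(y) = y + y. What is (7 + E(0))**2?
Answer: 49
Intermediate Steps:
E(y) = 2*y
(7 + E(0))**2 = (7 + 2*0)**2 = (7 + 0)**2 = 7**2 = 49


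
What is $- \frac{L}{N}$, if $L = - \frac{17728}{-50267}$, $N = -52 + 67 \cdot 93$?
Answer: $- \frac{17728}{310599793} \approx -5.7077 \cdot 10^{-5}$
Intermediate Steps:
$N = 6179$ ($N = -52 + 6231 = 6179$)
$L = \frac{17728}{50267}$ ($L = \left(-17728\right) \left(- \frac{1}{50267}\right) = \frac{17728}{50267} \approx 0.35268$)
$- \frac{L}{N} = - \frac{17728}{50267 \cdot 6179} = \left(-1\right) \frac{17728}{310599793} = - \frac{17728}{310599793}$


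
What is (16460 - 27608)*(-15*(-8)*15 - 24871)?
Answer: 257195508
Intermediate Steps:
(16460 - 27608)*(-15*(-8)*15 - 24871) = -11148*(120*15 - 24871) = -11148*(1800 - 24871) = -11148*(-23071) = 257195508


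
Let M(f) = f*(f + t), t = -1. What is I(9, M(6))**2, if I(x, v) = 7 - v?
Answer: 529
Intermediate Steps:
M(f) = f*(-1 + f) (M(f) = f*(f - 1) = f*(-1 + f))
I(9, M(6))**2 = (7 - 6*(-1 + 6))**2 = (7 - 6*5)**2 = (7 - 1*30)**2 = (7 - 30)**2 = (-23)**2 = 529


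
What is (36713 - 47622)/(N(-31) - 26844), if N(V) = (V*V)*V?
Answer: 10909/56635 ≈ 0.19262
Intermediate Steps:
N(V) = V³ (N(V) = V²*V = V³)
(36713 - 47622)/(N(-31) - 26844) = (36713 - 47622)/((-31)³ - 26844) = -10909/(-29791 - 26844) = -10909/(-56635) = -10909*(-1/56635) = 10909/56635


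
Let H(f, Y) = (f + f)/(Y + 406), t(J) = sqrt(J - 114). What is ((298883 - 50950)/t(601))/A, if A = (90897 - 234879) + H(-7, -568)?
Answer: -20082573*sqrt(487)/5679654545 ≈ -0.078030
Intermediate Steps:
t(J) = sqrt(-114 + J)
H(f, Y) = 2*f/(406 + Y) (H(f, Y) = (2*f)/(406 + Y) = 2*f/(406 + Y))
A = -11662535/81 (A = (90897 - 234879) + 2*(-7)/(406 - 568) = -143982 + 2*(-7)/(-162) = -143982 + 2*(-7)*(-1/162) = -143982 + 7/81 = -11662535/81 ≈ -1.4398e+5)
((298883 - 50950)/t(601))/A = ((298883 - 50950)/(sqrt(-114 + 601)))/(-11662535/81) = (247933/(sqrt(487)))*(-81/11662535) = (247933*(sqrt(487)/487))*(-81/11662535) = (247933*sqrt(487)/487)*(-81/11662535) = -20082573*sqrt(487)/5679654545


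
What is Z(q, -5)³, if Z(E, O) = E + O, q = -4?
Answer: -729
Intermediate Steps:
Z(q, -5)³ = (-4 - 5)³ = (-9)³ = -729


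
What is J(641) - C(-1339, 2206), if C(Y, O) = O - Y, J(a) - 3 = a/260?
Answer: -920279/260 ≈ -3539.5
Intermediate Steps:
J(a) = 3 + a/260
J(641) - C(-1339, 2206) = (3 + (1/260)*641) - (2206 - 1*(-1339)) = (3 + 641/260) - (2206 + 1339) = 1421/260 - 1*3545 = 1421/260 - 3545 = -920279/260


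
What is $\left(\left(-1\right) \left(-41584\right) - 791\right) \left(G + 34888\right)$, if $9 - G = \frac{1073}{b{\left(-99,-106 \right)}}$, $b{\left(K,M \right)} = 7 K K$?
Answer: $\frac{97665678922958}{68607} \approx 1.4236 \cdot 10^{9}$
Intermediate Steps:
$b{\left(K,M \right)} = 7 K^{2}$
$G = \frac{616390}{68607}$ ($G = 9 - \frac{1073}{7 \left(-99\right)^{2}} = 9 - \frac{1073}{7 \cdot 9801} = 9 - \frac{1073}{68607} = \frac{616390}{68607} \approx 8.9844$)
$\left(\left(-1\right) \left(-41584\right) - 791\right) \left(G + 34888\right) = \left(\left(-1\right) \left(-41584\right) - 791\right) \left(\frac{616390}{68607} + 34888\right) = \left(41584 - 791\right) \frac{2394177406}{68607} = 40793 \cdot \frac{2394177406}{68607} = \frac{97665678922958}{68607}$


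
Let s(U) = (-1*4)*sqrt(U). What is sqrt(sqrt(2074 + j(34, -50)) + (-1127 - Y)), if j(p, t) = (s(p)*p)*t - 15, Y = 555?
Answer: sqrt(-1682 + sqrt(2059 + 6800*sqrt(34))) ≈ 38.442*I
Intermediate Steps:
s(U) = -4*sqrt(U)
j(p, t) = -15 - 4*t*p**(3/2) (j(p, t) = ((-4*sqrt(p))*p)*t - 15 = (-4*p**(3/2))*t - 15 = -4*t*p**(3/2) - 15 = -15 - 4*t*p**(3/2))
sqrt(sqrt(2074 + j(34, -50)) + (-1127 - Y)) = sqrt(sqrt(2074 + (-15 - 4*(-50)*34**(3/2))) + (-1127 - 1*555)) = sqrt(sqrt(2074 + (-15 - 4*(-50)*34*sqrt(34))) + (-1127 - 555)) = sqrt(sqrt(2074 + (-15 + 6800*sqrt(34))) - 1682) = sqrt(sqrt(2059 + 6800*sqrt(34)) - 1682) = sqrt(-1682 + sqrt(2059 + 6800*sqrt(34)))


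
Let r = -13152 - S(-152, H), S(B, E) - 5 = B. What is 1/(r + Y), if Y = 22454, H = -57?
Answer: 1/9449 ≈ 0.00010583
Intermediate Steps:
S(B, E) = 5 + B
r = -13005 (r = -13152 - (5 - 152) = -13152 - 1*(-147) = -13152 + 147 = -13005)
1/(r + Y) = 1/(-13005 + 22454) = 1/9449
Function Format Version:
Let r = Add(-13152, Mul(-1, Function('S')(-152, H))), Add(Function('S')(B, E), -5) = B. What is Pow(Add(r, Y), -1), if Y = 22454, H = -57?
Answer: Rational(1, 9449) ≈ 0.00010583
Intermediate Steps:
Function('S')(B, E) = Add(5, B)
r = -13005 (r = Add(-13152, Mul(-1, Add(5, -152))) = Add(-13152, Mul(-1, -147)) = Add(-13152, 147) = -13005)
Pow(Add(r, Y), -1) = Pow(Add(-13005, 22454), -1) = Pow(9449, -1) = Rational(1, 9449)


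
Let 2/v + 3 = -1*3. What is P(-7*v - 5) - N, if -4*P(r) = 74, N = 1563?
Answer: -3163/2 ≈ -1581.5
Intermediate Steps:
v = -⅓ (v = 2/(-3 - 1*3) = 2/(-3 - 3) = 2/(-6) = 2*(-⅙) = -⅓ ≈ -0.33333)
P(r) = -37/2 (P(r) = -¼*74 = -37/2)
P(-7*v - 5) - N = -37/2 - 1*1563 = -37/2 - 1563 = -3163/2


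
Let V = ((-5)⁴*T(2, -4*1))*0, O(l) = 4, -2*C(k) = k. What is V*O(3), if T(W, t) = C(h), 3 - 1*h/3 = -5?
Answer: 0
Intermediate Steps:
h = 24 (h = 9 - 3*(-5) = 9 + 15 = 24)
C(k) = -k/2
T(W, t) = -12 (T(W, t) = -½*24 = -12)
V = 0 (V = ((-5)⁴*(-12))*0 = (625*(-12))*0 = -7500*0 = 0)
V*O(3) = 0*4 = 0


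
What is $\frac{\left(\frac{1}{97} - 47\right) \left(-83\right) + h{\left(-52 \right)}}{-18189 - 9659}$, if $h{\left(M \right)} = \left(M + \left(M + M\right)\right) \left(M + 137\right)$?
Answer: $\frac{453953}{1350628} \approx 0.33611$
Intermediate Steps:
$h{\left(M \right)} = 3 M \left(137 + M\right)$ ($h{\left(M \right)} = \left(M + 2 M\right) \left(137 + M\right) = 3 M \left(137 + M\right)$)
$\frac{\left(\frac{1}{97} - 47\right) \left(-83\right) + h{\left(-52 \right)}}{-18189 - 9659} = \frac{\left(\frac{1}{97} - 47\right) \left(-83\right) + 3 \left(-52\right) \left(137 - 52\right)}{-18189 - 9659} = \frac{\left(\frac{1}{97} - 47\right) \left(-83\right) + 3 \left(-52\right) 85}{-27848} = \left(\left(- \frac{4558}{97}\right) \left(-83\right) - 13260\right) \left(- \frac{1}{27848}\right) = \left(\frac{378314}{97} - 13260\right) \left(- \frac{1}{27848}\right) = \left(- \frac{907906}{97}\right) \left(- \frac{1}{27848}\right) = \frac{453953}{1350628}$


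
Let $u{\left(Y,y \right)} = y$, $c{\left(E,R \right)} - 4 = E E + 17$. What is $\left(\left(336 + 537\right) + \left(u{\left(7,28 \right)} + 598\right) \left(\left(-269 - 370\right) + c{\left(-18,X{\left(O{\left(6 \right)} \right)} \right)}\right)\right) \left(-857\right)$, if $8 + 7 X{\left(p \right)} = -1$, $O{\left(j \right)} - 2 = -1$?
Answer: $156977547$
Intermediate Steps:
$O{\left(j \right)} = 1$ ($O{\left(j \right)} = 2 - 1 = 1$)
$X{\left(p \right)} = - \frac{9}{7}$ ($X{\left(p \right)} = - \frac{8}{7} + \frac{1}{7} \left(-1\right) = - \frac{8}{7} - \frac{1}{7} = - \frac{9}{7}$)
$c{\left(E,R \right)} = 21 + E^{2}$ ($c{\left(E,R \right)} = 4 + \left(E E + 17\right) = 4 + \left(E^{2} + 17\right) = 4 + \left(17 + E^{2}\right) = 21 + E^{2}$)
$\left(\left(336 + 537\right) + \left(u{\left(7,28 \right)} + 598\right) \left(\left(-269 - 370\right) + c{\left(-18,X{\left(O{\left(6 \right)} \right)} \right)}\right)\right) \left(-857\right) = \left(\left(336 + 537\right) + \left(28 + 598\right) \left(\left(-269 - 370\right) + \left(21 + \left(-18\right)^{2}\right)\right)\right) \left(-857\right) = \left(873 + 626 \left(-639 + \left(21 + 324\right)\right)\right) \left(-857\right) = \left(873 + 626 \left(-639 + 345\right)\right) \left(-857\right) = \left(873 + 626 \left(-294\right)\right) \left(-857\right) = \left(873 - 184044\right) \left(-857\right) = \left(-183171\right) \left(-857\right) = 156977547$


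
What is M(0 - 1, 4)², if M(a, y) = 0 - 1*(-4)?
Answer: 16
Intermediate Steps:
M(a, y) = 4 (M(a, y) = 0 + 4 = 4)
M(0 - 1, 4)² = 4² = 16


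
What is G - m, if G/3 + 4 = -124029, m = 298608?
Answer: -670707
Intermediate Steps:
G = -372099 (G = -12 + 3*(-124029) = -12 - 372087 = -372099)
G - m = -372099 - 1*298608 = -372099 - 298608 = -670707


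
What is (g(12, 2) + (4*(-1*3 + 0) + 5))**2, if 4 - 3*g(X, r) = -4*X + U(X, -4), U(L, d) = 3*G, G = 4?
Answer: 361/9 ≈ 40.111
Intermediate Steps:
U(L, d) = 12 (U(L, d) = 3*4 = 12)
g(X, r) = -8/3 + 4*X/3 (g(X, r) = 4/3 - (-4*X + 12)/3 = 4/3 - (12 - 4*X)/3 = 4/3 + (-4 + 4*X/3) = -8/3 + 4*X/3)
(g(12, 2) + (4*(-1*3 + 0) + 5))**2 = ((-8/3 + (4/3)*12) + (4*(-1*3 + 0) + 5))**2 = ((-8/3 + 16) + (4*(-3 + 0) + 5))**2 = (40/3 + (4*(-3) + 5))**2 = (40/3 + (-12 + 5))**2 = (40/3 - 7)**2 = (19/3)**2 = 361/9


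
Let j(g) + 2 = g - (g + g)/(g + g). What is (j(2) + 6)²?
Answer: 25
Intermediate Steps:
j(g) = -3 + g (j(g) = -2 + (g - (g + g)/(g + g)) = -2 + (g - 2*g/(2*g)) = -2 + (g - 2*g*1/(2*g)) = -2 + (g - 1*1) = -2 + (g - 1) = -2 + (-1 + g) = -3 + g)
(j(2) + 6)² = ((-3 + 2) + 6)² = (-1 + 6)² = 5² = 25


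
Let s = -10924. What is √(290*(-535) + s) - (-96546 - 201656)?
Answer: 298202 + I*√166074 ≈ 2.982e+5 + 407.52*I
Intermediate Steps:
√(290*(-535) + s) - (-96546 - 201656) = √(290*(-535) - 10924) - (-96546 - 201656) = √(-155150 - 10924) - 1*(-298202) = √(-166074) + 298202 = I*√166074 + 298202 = 298202 + I*√166074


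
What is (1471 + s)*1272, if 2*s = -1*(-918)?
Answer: 2454960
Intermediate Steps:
s = 459 (s = (-1*(-918))/2 = (½)*918 = 459)
(1471 + s)*1272 = (1471 + 459)*1272 = 1930*1272 = 2454960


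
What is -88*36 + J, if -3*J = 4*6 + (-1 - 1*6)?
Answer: -9521/3 ≈ -3173.7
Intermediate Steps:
J = -17/3 (J = -(4*6 + (-1 - 1*6))/3 = -(24 + (-1 - 6))/3 = -(24 - 7)/3 = -⅓*17 = -17/3 ≈ -5.6667)
-88*36 + J = -88*36 - 17/3 = -3168 - 17/3 = -9521/3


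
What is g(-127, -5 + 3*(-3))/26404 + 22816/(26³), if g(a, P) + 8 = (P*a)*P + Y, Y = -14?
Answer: 10284075/29004794 ≈ 0.35456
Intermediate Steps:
g(a, P) = -22 + a*P² (g(a, P) = -8 + ((P*a)*P - 14) = -8 + (a*P² - 14) = -8 + (-14 + a*P²) = -22 + a*P²)
g(-127, -5 + 3*(-3))/26404 + 22816/(26³) = (-22 - 127*(-5 + 3*(-3))²)/26404 + 22816/(26³) = (-22 - 127*(-5 - 9)²)*(1/26404) + 22816/17576 = (-22 - 127*(-14)²)*(1/26404) + 22816*(1/17576) = (-22 - 127*196)*(1/26404) + 2852/2197 = (-22 - 24892)*(1/26404) + 2852/2197 = -24914*1/26404 + 2852/2197 = -12457/13202 + 2852/2197 = 10284075/29004794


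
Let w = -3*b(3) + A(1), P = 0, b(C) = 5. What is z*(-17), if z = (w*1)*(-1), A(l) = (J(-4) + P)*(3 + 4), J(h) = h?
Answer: -731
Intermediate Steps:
A(l) = -28 (A(l) = (-4 + 0)*(3 + 4) = -4*7 = -28)
w = -43 (w = -3*5 - 28 = -15 - 28 = -43)
z = 43 (z = -43*1*(-1) = -43*(-1) = 43)
z*(-17) = 43*(-17) = -731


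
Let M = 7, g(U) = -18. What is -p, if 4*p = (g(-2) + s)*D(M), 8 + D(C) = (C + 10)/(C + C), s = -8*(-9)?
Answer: 2565/28 ≈ 91.607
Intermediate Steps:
s = 72
D(C) = -8 + (10 + C)/(2*C) (D(C) = -8 + (C + 10)/(C + C) = -8 + (10 + C)/((2*C)) = -8 + (10 + C)*(1/(2*C)) = -8 + (10 + C)/(2*C))
p = -2565/28 (p = ((-18 + 72)*(-15/2 + 5/7))/4 = (54*(-15/2 + 5*(1/7)))/4 = (54*(-15/2 + 5/7))/4 = (54*(-95/14))/4 = (1/4)*(-2565/7) = -2565/28 ≈ -91.607)
-p = -1*(-2565/28) = 2565/28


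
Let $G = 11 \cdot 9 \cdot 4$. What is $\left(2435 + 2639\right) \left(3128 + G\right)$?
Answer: $17880776$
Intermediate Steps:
$G = 396$ ($G = 99 \cdot 4 = 396$)
$\left(2435 + 2639\right) \left(3128 + G\right) = \left(2435 + 2639\right) \left(3128 + 396\right) = 5074 \cdot 3524 = 17880776$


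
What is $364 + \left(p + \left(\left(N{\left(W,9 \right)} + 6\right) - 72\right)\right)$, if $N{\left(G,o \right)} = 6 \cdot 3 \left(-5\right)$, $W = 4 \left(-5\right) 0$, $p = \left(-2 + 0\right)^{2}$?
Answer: $212$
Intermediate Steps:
$p = 4$ ($p = \left(-2\right)^{2} = 4$)
$W = 0$ ($W = \left(-20\right) 0 = 0$)
$N{\left(G,o \right)} = -90$ ($N{\left(G,o \right)} = 18 \left(-5\right) = -90$)
$364 + \left(p + \left(\left(N{\left(W,9 \right)} + 6\right) - 72\right)\right) = 364 + \left(4 + \left(\left(-90 + 6\right) - 72\right)\right) = 364 + \left(4 - 156\right) = 364 - 152 = 212$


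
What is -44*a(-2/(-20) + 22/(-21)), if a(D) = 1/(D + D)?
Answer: 4620/199 ≈ 23.216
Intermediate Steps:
a(D) = 1/(2*D)
-44*a(-2/(-20) + 22/(-21)) = -22/(-2/(-20) + 22/(-21)) = -22/(-2*(-1/20) + 22*(-1/21)) = -22/(⅒ - 22/21) = -22/(-199/210) = -22*(-210)/199 = -44*(-105/199) = 4620/199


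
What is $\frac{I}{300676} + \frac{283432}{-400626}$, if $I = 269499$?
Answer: $\frac{11373553171}{60229311588} \approx 0.18884$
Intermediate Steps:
$\frac{I}{300676} + \frac{283432}{-400626} = \frac{269499}{300676} + \frac{283432}{-400626} = 269499 \cdot \frac{1}{300676} + 283432 \left(- \frac{1}{400626}\right) = \frac{269499}{300676} - \frac{141716}{200313} = \frac{11373553171}{60229311588}$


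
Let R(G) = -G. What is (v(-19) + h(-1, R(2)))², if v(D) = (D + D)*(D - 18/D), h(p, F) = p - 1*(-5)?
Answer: 476100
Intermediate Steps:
h(p, F) = 5 + p (h(p, F) = p + 5 = 5 + p)
v(D) = 2*D*(D - 18/D) (v(D) = (2*D)*(D - 18/D) = 2*D*(D - 18/D))
(v(-19) + h(-1, R(2)))² = ((-36 + 2*(-19)²) + (5 - 1))² = ((-36 + 2*361) + 4)² = ((-36 + 722) + 4)² = (686 + 4)² = 690² = 476100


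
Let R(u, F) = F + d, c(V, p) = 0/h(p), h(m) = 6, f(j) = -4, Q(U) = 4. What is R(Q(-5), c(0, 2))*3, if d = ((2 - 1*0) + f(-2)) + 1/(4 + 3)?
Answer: -39/7 ≈ -5.5714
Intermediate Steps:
d = -13/7 (d = ((2 - 1*0) - 4) + 1/(4 + 3) = ((2 + 0) - 4) + 1/7 = (2 - 4) + 1/7 = -2 + 1/7 = -13/7 ≈ -1.8571)
c(V, p) = 0 (c(V, p) = 0/6 = 0*(1/6) = 0)
R(u, F) = -13/7 + F (R(u, F) = F - 13/7 = -13/7 + F)
R(Q(-5), c(0, 2))*3 = (-13/7 + 0)*3 = -13/7*3 = -39/7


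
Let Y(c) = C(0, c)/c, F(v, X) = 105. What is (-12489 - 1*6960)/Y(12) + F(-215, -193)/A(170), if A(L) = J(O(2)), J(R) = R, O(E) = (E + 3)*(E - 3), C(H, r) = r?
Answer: -19470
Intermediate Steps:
O(E) = (-3 + E)*(3 + E) (O(E) = (3 + E)*(-3 + E) = (-3 + E)*(3 + E))
A(L) = -5 (A(L) = -9 + 2² = -9 + 4 = -5)
Y(c) = 1 (Y(c) = c/c = 1)
(-12489 - 1*6960)/Y(12) + F(-215, -193)/A(170) = (-12489 - 1*6960)/1 + 105/(-5) = (-12489 - 6960)*1 + 105*(-⅕) = -19449*1 - 21 = -19449 - 21 = -19470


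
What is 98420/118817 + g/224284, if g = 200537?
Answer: 45901236009/26648752028 ≈ 1.7225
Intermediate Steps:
98420/118817 + g/224284 = 98420/118817 + 200537/224284 = 45901236009/26648752028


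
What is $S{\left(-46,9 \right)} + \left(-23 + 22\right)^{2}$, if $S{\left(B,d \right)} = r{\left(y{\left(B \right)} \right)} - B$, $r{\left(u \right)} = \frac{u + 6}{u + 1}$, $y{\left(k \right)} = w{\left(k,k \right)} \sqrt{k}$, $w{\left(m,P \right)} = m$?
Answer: $\frac{53 i + 2208 \sqrt{46}}{i + 46 \sqrt{46}} \approx 48.0 + 0.016026 i$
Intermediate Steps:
$y{\left(k \right)} = k^{\frac{3}{2}}$ ($y{\left(k \right)} = k \sqrt{k} = k^{\frac{3}{2}}$)
$r{\left(u \right)} = \frac{6 + u}{1 + u}$
$S{\left(B,d \right)} = - B + \frac{6 + B^{\frac{3}{2}}}{1 + B^{\frac{3}{2}}}$ ($S{\left(B,d \right)} = \frac{6 + B^{\frac{3}{2}}}{1 + B^{\frac{3}{2}}} - B = - B + \frac{6 + B^{\frac{3}{2}}}{1 + B^{\frac{3}{2}}}$)
$S{\left(-46,9 \right)} + \left(-23 + 22\right)^{2} = \frac{6 + \left(-46\right)^{\frac{3}{2}} - -46 - \left(-46\right)^{\frac{5}{2}}}{1 + \left(-46\right)^{\frac{3}{2}}} + \left(-23 + 22\right)^{2} = \frac{6 - 46 i \sqrt{46} + 46 - 2116 i \sqrt{46}}{1 - 46 i \sqrt{46}} + \left(-1\right)^{2} = \frac{6 - 46 i \sqrt{46} + 46 - 2116 i \sqrt{46}}{1 - 46 i \sqrt{46}} + 1 = \frac{52 - 2162 i \sqrt{46}}{1 - 46 i \sqrt{46}} + 1 = 1 + \frac{52 - 2162 i \sqrt{46}}{1 - 46 i \sqrt{46}}$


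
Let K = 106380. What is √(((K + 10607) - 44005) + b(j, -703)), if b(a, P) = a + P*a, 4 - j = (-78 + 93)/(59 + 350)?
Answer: 4*√733942729/409 ≈ 264.95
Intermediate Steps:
j = 1621/409 (j = 4 - (-78 + 93)/(59 + 350) = 4 - 15/409 = 1621/409 ≈ 3.9633)
√(((K + 10607) - 44005) + b(j, -703)) = √(((106380 + 10607) - 44005) + 1621*(1 - 703)/409) = √((116987 - 44005) + (1621/409)*(-702)) = √(72982 - 1137942/409) = √(28711696/409) = 4*√733942729/409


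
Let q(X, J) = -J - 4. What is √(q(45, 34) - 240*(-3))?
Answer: √682 ≈ 26.115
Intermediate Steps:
q(X, J) = -4 - J
√(q(45, 34) - 240*(-3)) = √((-4 - 1*34) - 240*(-3)) = √((-4 - 34) + 720) = √(-38 + 720) = √682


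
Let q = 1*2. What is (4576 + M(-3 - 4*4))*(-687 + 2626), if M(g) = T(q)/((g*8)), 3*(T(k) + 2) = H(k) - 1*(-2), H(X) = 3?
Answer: 4046027923/456 ≈ 8.8729e+6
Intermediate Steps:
q = 2
T(k) = -1/3 (T(k) = -2 + (3 - 1*(-2))/3 = -2 + (3 + 2)/3 = -2 + (1/3)*5 = -2 + 5/3 = -1/3)
M(g) = -1/(24*g) (M(g) = -1/(8*g)/3 = -1/(24*g))
(4576 + M(-3 - 4*4))*(-687 + 2626) = (4576 - 1/(24*(-3 - 4*4)))*(-687 + 2626) = (4576 - 1/(24*(-3 - 16)))*1939 = (4576 - 1/24/(-19))*1939 = (4576 - 1/24*(-1/19))*1939 = (4576 + 1/456)*1939 = (2086657/456)*1939 = 4046027923/456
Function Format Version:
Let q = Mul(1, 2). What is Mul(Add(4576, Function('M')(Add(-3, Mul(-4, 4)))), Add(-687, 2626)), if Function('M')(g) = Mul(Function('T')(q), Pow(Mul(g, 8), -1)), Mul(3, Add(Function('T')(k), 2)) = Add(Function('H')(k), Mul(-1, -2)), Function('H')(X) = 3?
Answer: Rational(4046027923, 456) ≈ 8.8729e+6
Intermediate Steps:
q = 2
Function('T')(k) = Rational(-1, 3) (Function('T')(k) = Add(-2, Mul(Rational(1, 3), Add(3, Mul(-1, -2)))) = Add(-2, Mul(Rational(1, 3), Add(3, 2))) = Add(-2, Mul(Rational(1, 3), 5)) = Add(-2, Rational(5, 3)) = Rational(-1, 3))
Function('M')(g) = Mul(Rational(-1, 24), Pow(g, -1)) (Function('M')(g) = Mul(Rational(-1, 3), Pow(Mul(g, 8), -1)) = Mul(Rational(-1, 3), Pow(Mul(8, g), -1)) = Mul(Rational(-1, 3), Mul(Rational(1, 8), Pow(g, -1))) = Mul(Rational(-1, 24), Pow(g, -1)))
Mul(Add(4576, Function('M')(Add(-3, Mul(-4, 4)))), Add(-687, 2626)) = Mul(Add(4576, Mul(Rational(-1, 24), Pow(Add(-3, Mul(-4, 4)), -1))), Add(-687, 2626)) = Mul(Add(4576, Mul(Rational(-1, 24), Pow(Add(-3, -16), -1))), 1939) = Mul(Add(4576, Mul(Rational(-1, 24), Pow(-19, -1))), 1939) = Mul(Add(4576, Mul(Rational(-1, 24), Rational(-1, 19))), 1939) = Mul(Add(4576, Rational(1, 456)), 1939) = Mul(Rational(2086657, 456), 1939) = Rational(4046027923, 456)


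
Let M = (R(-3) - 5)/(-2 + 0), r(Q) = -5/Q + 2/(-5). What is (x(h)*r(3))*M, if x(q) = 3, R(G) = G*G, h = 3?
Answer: 62/5 ≈ 12.400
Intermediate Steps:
R(G) = G**2
r(Q) = -2/5 - 5/Q (r(Q) = -5/Q + 2*(-1/5) = -5/Q - 2/5 = -2/5 - 5/Q)
M = -2 (M = ((-3)**2 - 5)/(-2 + 0) = (9 - 5)/(-2) = 4*(-1/2) = -2)
(x(h)*r(3))*M = (3*(-2/5 - 5/3))*(-2) = (3*(-31/15))*(-2) = -31/5*(-2) = 62/5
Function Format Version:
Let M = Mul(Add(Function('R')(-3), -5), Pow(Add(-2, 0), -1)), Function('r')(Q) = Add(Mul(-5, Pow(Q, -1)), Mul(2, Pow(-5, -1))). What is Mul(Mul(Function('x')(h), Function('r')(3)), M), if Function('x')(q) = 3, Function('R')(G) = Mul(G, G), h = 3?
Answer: Rational(62, 5) ≈ 12.400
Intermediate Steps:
Function('R')(G) = Pow(G, 2)
Function('r')(Q) = Add(Rational(-2, 5), Mul(-5, Pow(Q, -1))) (Function('r')(Q) = Add(Mul(-5, Pow(Q, -1)), Mul(2, Rational(-1, 5))) = Add(Mul(-5, Pow(Q, -1)), Rational(-2, 5)) = Add(Rational(-2, 5), Mul(-5, Pow(Q, -1))))
M = -2 (M = Mul(Add(Pow(-3, 2), -5), Pow(Add(-2, 0), -1)) = Mul(Add(9, -5), Pow(-2, -1)) = Mul(4, Rational(-1, 2)) = -2)
Mul(Mul(Function('x')(h), Function('r')(3)), M) = Mul(Mul(3, Add(Rational(-2, 5), Mul(-5, Pow(3, -1)))), -2) = Mul(Mul(3, Add(Rational(-2, 5), Mul(-5, Rational(1, 3)))), -2) = Mul(Mul(3, Add(Rational(-2, 5), Rational(-5, 3))), -2) = Mul(Mul(3, Rational(-31, 15)), -2) = Mul(Rational(-31, 5), -2) = Rational(62, 5)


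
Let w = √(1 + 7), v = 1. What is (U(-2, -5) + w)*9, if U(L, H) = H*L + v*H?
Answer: 45 + 18*√2 ≈ 70.456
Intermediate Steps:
w = 2*√2 (w = √8 = 2*√2 ≈ 2.8284)
U(L, H) = H + H*L (U(L, H) = H*L + 1*H = H*L + H = H + H*L)
(U(-2, -5) + w)*9 = (-5*(1 - 2) + 2*√2)*9 = (-5*(-1) + 2*√2)*9 = (5 + 2*√2)*9 = 45 + 18*√2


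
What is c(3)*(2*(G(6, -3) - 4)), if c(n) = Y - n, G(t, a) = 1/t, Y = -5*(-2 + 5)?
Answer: 138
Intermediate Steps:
Y = -15 (Y = -5*3 = -15)
c(n) = -15 - n
c(3)*(2*(G(6, -3) - 4)) = (-15 - 1*3)*(2*(1/6 - 4)) = (-15 - 3)*(2*(⅙ - 4)) = -36*(-23)/6 = -18*(-23/3) = 138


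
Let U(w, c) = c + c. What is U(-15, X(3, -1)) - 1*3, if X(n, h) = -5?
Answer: -13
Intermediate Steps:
U(w, c) = 2*c
U(-15, X(3, -1)) - 1*3 = 2*(-5) - 1*3 = -10 - 3 = -13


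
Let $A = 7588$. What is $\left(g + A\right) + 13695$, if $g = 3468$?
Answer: $24751$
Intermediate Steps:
$\left(g + A\right) + 13695 = \left(3468 + 7588\right) + 13695 = 11056 + 13695 = 24751$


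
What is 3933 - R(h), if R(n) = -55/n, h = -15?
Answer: 11788/3 ≈ 3929.3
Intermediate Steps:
3933 - R(h) = 3933 - (-55)/(-15) = 3933 - (-55)*(-1)/15 = 3933 - 1*11/3 = 3933 - 11/3 = 11788/3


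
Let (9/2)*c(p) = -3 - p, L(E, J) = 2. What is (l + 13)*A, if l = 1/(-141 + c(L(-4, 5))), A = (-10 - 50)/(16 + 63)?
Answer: -997080/101041 ≈ -9.8681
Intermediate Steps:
A = -60/79 ≈ -0.75949
c(p) = -2/3 - 2*p/9 (c(p) = 2*(-3 - p)/9 = -2/3 - 2*p/9)
l = -9/1279 (l = 1/(-141 + (-2/3 - 2/9*2)) = 1/(-141 + (-2/3 - 4/9)) = 1/(-141 - 10/9) = 1/(-1279/9) = -9/1279 ≈ -0.0070367)
(l + 13)*A = (-9/1279 + 13)*(-60/79) = (16618/1279)*(-60/79) = -997080/101041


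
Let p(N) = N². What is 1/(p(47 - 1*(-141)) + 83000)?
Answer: 1/118344 ≈ 8.4499e-6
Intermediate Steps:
1/(p(47 - 1*(-141)) + 83000) = 1/((47 - 1*(-141))² + 83000) = 1/((47 + 141)² + 83000) = 1/(188² + 83000) = 1/(35344 + 83000) = 1/118344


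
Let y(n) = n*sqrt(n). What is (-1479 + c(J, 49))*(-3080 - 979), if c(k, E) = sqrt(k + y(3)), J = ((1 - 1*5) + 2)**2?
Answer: 6003261 - 4059*sqrt(4 + 3*sqrt(3)) ≈ 5.9910e+6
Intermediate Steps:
y(n) = n**(3/2)
J = 4 (J = ((1 - 5) + 2)**2 = (-4 + 2)**2 = (-2)**2 = 4)
c(k, E) = sqrt(k + 3*sqrt(3)) (c(k, E) = sqrt(k + 3**(3/2)) = sqrt(k + 3*sqrt(3)))
(-1479 + c(J, 49))*(-3080 - 979) = (-1479 + sqrt(4 + 3*sqrt(3)))*(-3080 - 979) = (-1479 + sqrt(4 + 3*sqrt(3)))*(-4059) = 6003261 - 4059*sqrt(4 + 3*sqrt(3))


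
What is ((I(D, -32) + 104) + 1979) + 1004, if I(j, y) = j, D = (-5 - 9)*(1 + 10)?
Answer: 2933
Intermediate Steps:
D = -154 (D = -14*11 = -154)
((I(D, -32) + 104) + 1979) + 1004 = ((-154 + 104) + 1979) + 1004 = (-50 + 1979) + 1004 = 1929 + 1004 = 2933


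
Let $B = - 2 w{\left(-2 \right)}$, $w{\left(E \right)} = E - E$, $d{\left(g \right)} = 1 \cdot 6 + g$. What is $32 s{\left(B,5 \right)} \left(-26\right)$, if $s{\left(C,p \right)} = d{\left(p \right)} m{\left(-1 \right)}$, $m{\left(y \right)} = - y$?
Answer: $-9152$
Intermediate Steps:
$d{\left(g \right)} = 6 + g$
$w{\left(E \right)} = 0$
$B = 0$ ($B = \left(-2\right) 0 = 0$)
$s{\left(C,p \right)} = 6 + p$ ($s{\left(C,p \right)} = \left(6 + p\right) \left(\left(-1\right) \left(-1\right)\right) = \left(6 + p\right) 1 = 6 + p$)
$32 s{\left(B,5 \right)} \left(-26\right) = 32 \left(6 + 5\right) \left(-26\right) = 32 \cdot 11 \left(-26\right) = 352 \left(-26\right) = -9152$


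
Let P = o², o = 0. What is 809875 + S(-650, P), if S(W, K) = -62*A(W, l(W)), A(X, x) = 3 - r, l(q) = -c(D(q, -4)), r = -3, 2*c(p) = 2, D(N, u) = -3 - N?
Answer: 809503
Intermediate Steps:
P = 0 (P = 0² = 0)
c(p) = 1 (c(p) = (½)*2 = 1)
l(q) = -1 (l(q) = -1*1 = -1)
A(X, x) = 6 (A(X, x) = 3 - 1*(-3) = 3 + 3 = 6)
S(W, K) = -372 (S(W, K) = -62*6 = -372)
809875 + S(-650, P) = 809875 - 372 = 809503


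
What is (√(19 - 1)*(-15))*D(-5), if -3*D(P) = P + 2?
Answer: -45*√2 ≈ -63.640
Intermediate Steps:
D(P) = -⅔ - P/3 (D(P) = -(P + 2)/3 = -(2 + P)/3 = -⅔ - P/3)
(√(19 - 1)*(-15))*D(-5) = (√(19 - 1)*(-15))*(-⅔ - ⅓*(-5)) = (√18*(-15))*(-⅔ + 5/3) = ((3*√2)*(-15))*1 = -45*√2*1 = -45*√2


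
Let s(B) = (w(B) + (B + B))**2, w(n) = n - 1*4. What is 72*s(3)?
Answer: 1800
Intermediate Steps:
w(n) = -4 + n (w(n) = n - 4 = -4 + n)
s(B) = (-4 + 3*B)**2 (s(B) = ((-4 + B) + (B + B))**2 = ((-4 + B) + 2*B)**2 = (-4 + 3*B)**2)
72*s(3) = 72*(-4 + 3*3)**2 = 72*(-4 + 9)**2 = 72*5**2 = 72*25 = 1800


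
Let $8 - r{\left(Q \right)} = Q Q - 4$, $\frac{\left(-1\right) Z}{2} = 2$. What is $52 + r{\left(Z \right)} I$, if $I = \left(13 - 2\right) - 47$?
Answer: $196$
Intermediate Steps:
$Z = -4$ ($Z = \left(-2\right) 2 = -4$)
$r{\left(Q \right)} = 12 - Q^{2}$ ($r{\left(Q \right)} = 8 - \left(Q Q - 4\right) = 8 - \left(Q^{2} - 4\right) = 8 - \left(-4 + Q^{2}\right) = 12 - Q^{2}$)
$I = -36$ ($I = 11 - 47 = -36$)
$52 + r{\left(Z \right)} I = 52 + \left(12 - \left(-4\right)^{2}\right) \left(-36\right) = 52 + \left(12 - 16\right) \left(-36\right) = 52 - -144 = 52 + 144 = 196$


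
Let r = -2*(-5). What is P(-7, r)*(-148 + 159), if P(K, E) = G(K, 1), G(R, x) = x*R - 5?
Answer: -132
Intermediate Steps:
G(R, x) = -5 + R*x (G(R, x) = R*x - 5 = -5 + R*x)
r = 10
P(K, E) = -5 + K (P(K, E) = -5 + K*1 = -5 + K)
P(-7, r)*(-148 + 159) = (-5 - 7)*(-148 + 159) = -12*11 = -132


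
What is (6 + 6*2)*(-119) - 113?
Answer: -2255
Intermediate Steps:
(6 + 6*2)*(-119) - 113 = (6 + 12)*(-119) - 113 = 18*(-119) - 113 = -2142 - 113 = -2255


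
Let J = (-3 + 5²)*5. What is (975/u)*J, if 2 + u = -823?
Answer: -130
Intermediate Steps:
u = -825 (u = -2 - 823 = -825)
J = 110 (J = (-3 + 25)*5 = 22*5 = 110)
(975/u)*J = (975/(-825))*110 = (975*(-1/825))*110 = -13/11*110 = -130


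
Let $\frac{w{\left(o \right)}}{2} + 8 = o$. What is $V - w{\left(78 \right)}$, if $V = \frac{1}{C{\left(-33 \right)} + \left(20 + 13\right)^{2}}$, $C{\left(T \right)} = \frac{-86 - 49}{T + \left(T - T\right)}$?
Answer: $- \frac{1683349}{12024} \approx -140.0$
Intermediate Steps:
$C{\left(T \right)} = - \frac{135}{T}$ ($C{\left(T \right)} = - \frac{135}{T + 0} = - \frac{135}{T}$)
$w{\left(o \right)} = -16 + 2 o$
$V = \frac{11}{12024}$ ($V = \frac{1}{- \frac{135}{-33} + \left(20 + 13\right)^{2}} = \frac{1}{\left(-135\right) \left(- \frac{1}{33}\right) + 33^{2}} = \frac{1}{\frac{45}{11} + 1089} = \frac{1}{\frac{12024}{11}} = \frac{11}{12024} \approx 0.00091484$)
$V - w{\left(78 \right)} = \frac{11}{12024} - \left(-16 + 2 \cdot 78\right) = \frac{11}{12024} - \left(-16 + 156\right) = \frac{11}{12024} - 140 = - \frac{1683349}{12024}$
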